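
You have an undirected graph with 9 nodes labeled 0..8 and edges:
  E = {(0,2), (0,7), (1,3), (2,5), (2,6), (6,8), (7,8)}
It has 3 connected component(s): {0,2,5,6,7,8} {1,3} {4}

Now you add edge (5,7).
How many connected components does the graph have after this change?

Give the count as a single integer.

Answer: 3

Derivation:
Initial component count: 3
Add (5,7): endpoints already in same component. Count unchanged: 3.
New component count: 3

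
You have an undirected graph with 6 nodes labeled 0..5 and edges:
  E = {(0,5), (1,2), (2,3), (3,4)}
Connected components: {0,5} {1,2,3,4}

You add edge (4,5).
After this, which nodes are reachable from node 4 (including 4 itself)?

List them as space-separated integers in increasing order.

Before: nodes reachable from 4: {1,2,3,4}
Adding (4,5): merges 4's component with another. Reachability grows.
After: nodes reachable from 4: {0,1,2,3,4,5}

Answer: 0 1 2 3 4 5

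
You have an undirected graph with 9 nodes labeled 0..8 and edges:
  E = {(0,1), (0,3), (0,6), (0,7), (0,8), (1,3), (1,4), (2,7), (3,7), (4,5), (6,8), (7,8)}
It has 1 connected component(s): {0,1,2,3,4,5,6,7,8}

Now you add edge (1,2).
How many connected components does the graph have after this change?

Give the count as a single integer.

Answer: 1

Derivation:
Initial component count: 1
Add (1,2): endpoints already in same component. Count unchanged: 1.
New component count: 1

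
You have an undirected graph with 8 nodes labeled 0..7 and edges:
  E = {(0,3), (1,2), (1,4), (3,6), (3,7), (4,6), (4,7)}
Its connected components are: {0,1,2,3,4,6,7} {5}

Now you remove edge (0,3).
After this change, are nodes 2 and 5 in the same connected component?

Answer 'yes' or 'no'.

Answer: no

Derivation:
Initial components: {0,1,2,3,4,6,7} {5}
Removing edge (0,3): it was a bridge — component count 2 -> 3.
New components: {0} {1,2,3,4,6,7} {5}
Are 2 and 5 in the same component? no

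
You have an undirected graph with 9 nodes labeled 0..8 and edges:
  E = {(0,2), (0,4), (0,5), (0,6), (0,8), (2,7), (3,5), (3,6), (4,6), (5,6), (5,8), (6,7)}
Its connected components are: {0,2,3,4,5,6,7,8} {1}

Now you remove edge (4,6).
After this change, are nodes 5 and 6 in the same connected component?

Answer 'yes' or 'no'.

Initial components: {0,2,3,4,5,6,7,8} {1}
Removing edge (4,6): not a bridge — component count unchanged at 2.
New components: {0,2,3,4,5,6,7,8} {1}
Are 5 and 6 in the same component? yes

Answer: yes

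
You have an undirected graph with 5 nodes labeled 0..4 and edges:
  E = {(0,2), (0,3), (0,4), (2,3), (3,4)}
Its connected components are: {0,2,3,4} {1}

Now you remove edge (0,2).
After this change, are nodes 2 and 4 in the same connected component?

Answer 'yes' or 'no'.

Initial components: {0,2,3,4} {1}
Removing edge (0,2): not a bridge — component count unchanged at 2.
New components: {0,2,3,4} {1}
Are 2 and 4 in the same component? yes

Answer: yes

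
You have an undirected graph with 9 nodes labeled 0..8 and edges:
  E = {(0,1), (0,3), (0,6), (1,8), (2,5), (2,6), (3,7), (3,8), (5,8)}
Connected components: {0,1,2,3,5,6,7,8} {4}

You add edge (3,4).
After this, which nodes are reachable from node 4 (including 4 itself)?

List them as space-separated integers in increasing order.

Before: nodes reachable from 4: {4}
Adding (3,4): merges 4's component with another. Reachability grows.
After: nodes reachable from 4: {0,1,2,3,4,5,6,7,8}

Answer: 0 1 2 3 4 5 6 7 8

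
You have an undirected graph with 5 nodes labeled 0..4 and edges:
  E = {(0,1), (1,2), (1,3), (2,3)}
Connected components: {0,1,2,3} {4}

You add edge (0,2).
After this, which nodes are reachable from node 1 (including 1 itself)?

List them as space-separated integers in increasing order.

Before: nodes reachable from 1: {0,1,2,3}
Adding (0,2): both endpoints already in same component. Reachability from 1 unchanged.
After: nodes reachable from 1: {0,1,2,3}

Answer: 0 1 2 3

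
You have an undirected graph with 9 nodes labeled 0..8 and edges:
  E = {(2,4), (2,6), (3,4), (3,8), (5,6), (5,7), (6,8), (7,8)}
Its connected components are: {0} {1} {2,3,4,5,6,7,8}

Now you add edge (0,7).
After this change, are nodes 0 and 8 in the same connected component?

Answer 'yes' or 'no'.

Answer: yes

Derivation:
Initial components: {0} {1} {2,3,4,5,6,7,8}
Adding edge (0,7): merges {0} and {2,3,4,5,6,7,8}.
New components: {0,2,3,4,5,6,7,8} {1}
Are 0 and 8 in the same component? yes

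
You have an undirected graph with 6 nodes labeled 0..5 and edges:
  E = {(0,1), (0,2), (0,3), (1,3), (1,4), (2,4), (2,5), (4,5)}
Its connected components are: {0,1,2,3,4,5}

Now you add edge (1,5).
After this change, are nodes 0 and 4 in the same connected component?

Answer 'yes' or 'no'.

Answer: yes

Derivation:
Initial components: {0,1,2,3,4,5}
Adding edge (1,5): both already in same component {0,1,2,3,4,5}. No change.
New components: {0,1,2,3,4,5}
Are 0 and 4 in the same component? yes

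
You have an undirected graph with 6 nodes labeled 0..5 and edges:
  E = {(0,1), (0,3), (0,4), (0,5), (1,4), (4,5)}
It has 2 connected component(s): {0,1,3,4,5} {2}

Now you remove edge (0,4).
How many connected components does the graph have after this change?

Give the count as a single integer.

Answer: 2

Derivation:
Initial component count: 2
Remove (0,4): not a bridge. Count unchanged: 2.
  After removal, components: {0,1,3,4,5} {2}
New component count: 2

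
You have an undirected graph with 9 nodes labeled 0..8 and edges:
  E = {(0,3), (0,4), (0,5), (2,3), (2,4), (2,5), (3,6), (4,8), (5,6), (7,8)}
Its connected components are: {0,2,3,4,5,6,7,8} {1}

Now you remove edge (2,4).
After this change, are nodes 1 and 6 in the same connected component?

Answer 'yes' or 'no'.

Initial components: {0,2,3,4,5,6,7,8} {1}
Removing edge (2,4): not a bridge — component count unchanged at 2.
New components: {0,2,3,4,5,6,7,8} {1}
Are 1 and 6 in the same component? no

Answer: no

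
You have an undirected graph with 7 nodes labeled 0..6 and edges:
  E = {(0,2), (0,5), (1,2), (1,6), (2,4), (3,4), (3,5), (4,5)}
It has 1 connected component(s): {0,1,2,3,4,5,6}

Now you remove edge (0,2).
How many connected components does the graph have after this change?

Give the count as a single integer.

Initial component count: 1
Remove (0,2): not a bridge. Count unchanged: 1.
  After removal, components: {0,1,2,3,4,5,6}
New component count: 1

Answer: 1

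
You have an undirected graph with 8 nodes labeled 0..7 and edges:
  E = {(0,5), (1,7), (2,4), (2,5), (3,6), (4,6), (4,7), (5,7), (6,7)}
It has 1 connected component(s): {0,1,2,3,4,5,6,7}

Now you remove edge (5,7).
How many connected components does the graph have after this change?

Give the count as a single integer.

Initial component count: 1
Remove (5,7): not a bridge. Count unchanged: 1.
  After removal, components: {0,1,2,3,4,5,6,7}
New component count: 1

Answer: 1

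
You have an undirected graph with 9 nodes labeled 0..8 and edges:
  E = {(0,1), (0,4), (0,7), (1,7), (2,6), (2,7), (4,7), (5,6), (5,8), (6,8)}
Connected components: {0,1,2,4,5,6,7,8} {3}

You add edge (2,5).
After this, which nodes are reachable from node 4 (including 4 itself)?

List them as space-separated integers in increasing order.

Before: nodes reachable from 4: {0,1,2,4,5,6,7,8}
Adding (2,5): both endpoints already in same component. Reachability from 4 unchanged.
After: nodes reachable from 4: {0,1,2,4,5,6,7,8}

Answer: 0 1 2 4 5 6 7 8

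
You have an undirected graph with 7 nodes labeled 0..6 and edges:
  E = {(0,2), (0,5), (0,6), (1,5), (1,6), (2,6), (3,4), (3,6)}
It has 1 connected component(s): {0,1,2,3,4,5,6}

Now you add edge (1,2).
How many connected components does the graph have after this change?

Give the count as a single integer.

Answer: 1

Derivation:
Initial component count: 1
Add (1,2): endpoints already in same component. Count unchanged: 1.
New component count: 1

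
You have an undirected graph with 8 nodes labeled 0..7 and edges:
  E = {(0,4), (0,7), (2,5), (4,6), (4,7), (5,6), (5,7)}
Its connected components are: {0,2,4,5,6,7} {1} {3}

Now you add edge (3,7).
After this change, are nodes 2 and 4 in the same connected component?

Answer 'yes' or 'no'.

Initial components: {0,2,4,5,6,7} {1} {3}
Adding edge (3,7): merges {3} and {0,2,4,5,6,7}.
New components: {0,2,3,4,5,6,7} {1}
Are 2 and 4 in the same component? yes

Answer: yes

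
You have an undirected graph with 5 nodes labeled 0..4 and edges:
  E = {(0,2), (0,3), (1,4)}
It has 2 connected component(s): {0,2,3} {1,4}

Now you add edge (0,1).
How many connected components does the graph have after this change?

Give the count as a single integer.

Initial component count: 2
Add (0,1): merges two components. Count decreases: 2 -> 1.
New component count: 1

Answer: 1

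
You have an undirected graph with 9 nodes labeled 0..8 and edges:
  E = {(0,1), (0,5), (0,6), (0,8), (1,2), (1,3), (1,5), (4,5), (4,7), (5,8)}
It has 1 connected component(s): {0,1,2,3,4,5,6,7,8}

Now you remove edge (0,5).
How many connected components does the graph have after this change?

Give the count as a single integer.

Initial component count: 1
Remove (0,5): not a bridge. Count unchanged: 1.
  After removal, components: {0,1,2,3,4,5,6,7,8}
New component count: 1

Answer: 1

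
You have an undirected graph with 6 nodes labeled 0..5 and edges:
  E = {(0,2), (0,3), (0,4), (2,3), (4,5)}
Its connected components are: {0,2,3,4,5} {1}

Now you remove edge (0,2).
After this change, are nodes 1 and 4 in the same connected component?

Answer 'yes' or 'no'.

Initial components: {0,2,3,4,5} {1}
Removing edge (0,2): not a bridge — component count unchanged at 2.
New components: {0,2,3,4,5} {1}
Are 1 and 4 in the same component? no

Answer: no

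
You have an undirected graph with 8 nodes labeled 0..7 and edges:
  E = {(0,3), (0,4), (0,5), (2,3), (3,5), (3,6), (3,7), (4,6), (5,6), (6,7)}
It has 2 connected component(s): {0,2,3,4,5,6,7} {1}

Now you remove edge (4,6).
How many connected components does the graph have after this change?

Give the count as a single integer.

Initial component count: 2
Remove (4,6): not a bridge. Count unchanged: 2.
  After removal, components: {0,2,3,4,5,6,7} {1}
New component count: 2

Answer: 2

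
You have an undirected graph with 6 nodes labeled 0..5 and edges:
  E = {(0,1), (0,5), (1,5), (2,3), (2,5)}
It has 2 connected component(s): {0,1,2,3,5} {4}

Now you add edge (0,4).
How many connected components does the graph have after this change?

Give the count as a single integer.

Answer: 1

Derivation:
Initial component count: 2
Add (0,4): merges two components. Count decreases: 2 -> 1.
New component count: 1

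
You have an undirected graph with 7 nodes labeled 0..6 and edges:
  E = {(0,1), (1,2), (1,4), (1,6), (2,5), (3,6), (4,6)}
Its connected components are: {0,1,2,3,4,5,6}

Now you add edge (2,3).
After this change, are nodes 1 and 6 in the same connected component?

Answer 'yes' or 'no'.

Answer: yes

Derivation:
Initial components: {0,1,2,3,4,5,6}
Adding edge (2,3): both already in same component {0,1,2,3,4,5,6}. No change.
New components: {0,1,2,3,4,5,6}
Are 1 and 6 in the same component? yes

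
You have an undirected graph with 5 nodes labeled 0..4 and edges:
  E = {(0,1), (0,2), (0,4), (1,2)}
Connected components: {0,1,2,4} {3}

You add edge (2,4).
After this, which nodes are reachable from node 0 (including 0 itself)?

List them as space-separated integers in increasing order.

Before: nodes reachable from 0: {0,1,2,4}
Adding (2,4): both endpoints already in same component. Reachability from 0 unchanged.
After: nodes reachable from 0: {0,1,2,4}

Answer: 0 1 2 4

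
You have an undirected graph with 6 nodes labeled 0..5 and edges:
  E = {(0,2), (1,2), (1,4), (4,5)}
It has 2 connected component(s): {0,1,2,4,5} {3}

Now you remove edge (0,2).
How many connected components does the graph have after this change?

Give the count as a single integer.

Initial component count: 2
Remove (0,2): it was a bridge. Count increases: 2 -> 3.
  After removal, components: {0} {1,2,4,5} {3}
New component count: 3

Answer: 3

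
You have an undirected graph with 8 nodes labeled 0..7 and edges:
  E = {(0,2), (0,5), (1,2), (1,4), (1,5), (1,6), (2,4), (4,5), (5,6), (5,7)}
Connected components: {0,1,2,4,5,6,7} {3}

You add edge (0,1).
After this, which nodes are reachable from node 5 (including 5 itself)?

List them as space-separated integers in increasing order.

Answer: 0 1 2 4 5 6 7

Derivation:
Before: nodes reachable from 5: {0,1,2,4,5,6,7}
Adding (0,1): both endpoints already in same component. Reachability from 5 unchanged.
After: nodes reachable from 5: {0,1,2,4,5,6,7}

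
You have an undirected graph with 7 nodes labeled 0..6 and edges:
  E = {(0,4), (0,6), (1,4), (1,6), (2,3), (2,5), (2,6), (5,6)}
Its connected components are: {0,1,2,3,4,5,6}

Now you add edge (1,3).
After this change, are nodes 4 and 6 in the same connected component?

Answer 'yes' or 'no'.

Initial components: {0,1,2,3,4,5,6}
Adding edge (1,3): both already in same component {0,1,2,3,4,5,6}. No change.
New components: {0,1,2,3,4,5,6}
Are 4 and 6 in the same component? yes

Answer: yes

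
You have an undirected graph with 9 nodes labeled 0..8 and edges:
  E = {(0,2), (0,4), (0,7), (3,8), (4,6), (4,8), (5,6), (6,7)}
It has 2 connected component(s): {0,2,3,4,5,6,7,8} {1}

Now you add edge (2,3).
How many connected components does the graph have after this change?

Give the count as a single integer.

Initial component count: 2
Add (2,3): endpoints already in same component. Count unchanged: 2.
New component count: 2

Answer: 2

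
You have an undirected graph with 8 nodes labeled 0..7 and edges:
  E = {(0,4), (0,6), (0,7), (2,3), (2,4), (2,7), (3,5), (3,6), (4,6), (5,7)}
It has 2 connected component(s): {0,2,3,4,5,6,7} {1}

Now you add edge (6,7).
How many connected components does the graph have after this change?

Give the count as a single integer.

Initial component count: 2
Add (6,7): endpoints already in same component. Count unchanged: 2.
New component count: 2

Answer: 2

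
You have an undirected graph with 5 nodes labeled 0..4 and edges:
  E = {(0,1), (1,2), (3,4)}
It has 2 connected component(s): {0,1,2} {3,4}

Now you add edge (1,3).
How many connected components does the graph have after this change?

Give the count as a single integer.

Initial component count: 2
Add (1,3): merges two components. Count decreases: 2 -> 1.
New component count: 1

Answer: 1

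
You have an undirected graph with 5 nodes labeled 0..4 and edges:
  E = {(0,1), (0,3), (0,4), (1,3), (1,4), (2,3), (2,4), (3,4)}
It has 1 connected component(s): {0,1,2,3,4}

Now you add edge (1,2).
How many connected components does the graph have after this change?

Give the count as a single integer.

Answer: 1

Derivation:
Initial component count: 1
Add (1,2): endpoints already in same component. Count unchanged: 1.
New component count: 1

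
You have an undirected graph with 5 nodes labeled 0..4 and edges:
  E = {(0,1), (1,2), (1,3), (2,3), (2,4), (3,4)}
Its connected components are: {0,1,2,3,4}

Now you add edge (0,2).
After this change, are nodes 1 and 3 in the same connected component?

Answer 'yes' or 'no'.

Initial components: {0,1,2,3,4}
Adding edge (0,2): both already in same component {0,1,2,3,4}. No change.
New components: {0,1,2,3,4}
Are 1 and 3 in the same component? yes

Answer: yes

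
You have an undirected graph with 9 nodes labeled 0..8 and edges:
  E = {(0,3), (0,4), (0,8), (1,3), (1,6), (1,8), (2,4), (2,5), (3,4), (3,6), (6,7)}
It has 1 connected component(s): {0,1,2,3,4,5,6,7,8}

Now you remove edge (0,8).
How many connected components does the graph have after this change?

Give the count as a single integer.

Initial component count: 1
Remove (0,8): not a bridge. Count unchanged: 1.
  After removal, components: {0,1,2,3,4,5,6,7,8}
New component count: 1

Answer: 1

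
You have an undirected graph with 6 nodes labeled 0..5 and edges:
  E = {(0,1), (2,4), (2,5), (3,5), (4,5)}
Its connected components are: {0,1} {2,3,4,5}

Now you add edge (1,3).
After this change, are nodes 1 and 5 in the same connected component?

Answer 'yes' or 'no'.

Answer: yes

Derivation:
Initial components: {0,1} {2,3,4,5}
Adding edge (1,3): merges {0,1} and {2,3,4,5}.
New components: {0,1,2,3,4,5}
Are 1 and 5 in the same component? yes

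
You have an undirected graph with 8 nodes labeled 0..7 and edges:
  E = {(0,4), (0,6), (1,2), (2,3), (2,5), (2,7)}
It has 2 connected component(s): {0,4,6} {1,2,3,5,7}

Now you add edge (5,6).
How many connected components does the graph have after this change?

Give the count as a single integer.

Answer: 1

Derivation:
Initial component count: 2
Add (5,6): merges two components. Count decreases: 2 -> 1.
New component count: 1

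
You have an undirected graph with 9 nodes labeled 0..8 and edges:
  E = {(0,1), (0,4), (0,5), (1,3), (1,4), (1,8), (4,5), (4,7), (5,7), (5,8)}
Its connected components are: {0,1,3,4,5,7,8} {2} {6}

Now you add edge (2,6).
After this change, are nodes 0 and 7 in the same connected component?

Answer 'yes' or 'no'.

Answer: yes

Derivation:
Initial components: {0,1,3,4,5,7,8} {2} {6}
Adding edge (2,6): merges {2} and {6}.
New components: {0,1,3,4,5,7,8} {2,6}
Are 0 and 7 in the same component? yes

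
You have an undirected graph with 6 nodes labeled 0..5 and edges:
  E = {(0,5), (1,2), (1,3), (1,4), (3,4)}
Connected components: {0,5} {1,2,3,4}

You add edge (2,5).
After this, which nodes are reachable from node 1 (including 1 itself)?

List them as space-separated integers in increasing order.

Before: nodes reachable from 1: {1,2,3,4}
Adding (2,5): merges 1's component with another. Reachability grows.
After: nodes reachable from 1: {0,1,2,3,4,5}

Answer: 0 1 2 3 4 5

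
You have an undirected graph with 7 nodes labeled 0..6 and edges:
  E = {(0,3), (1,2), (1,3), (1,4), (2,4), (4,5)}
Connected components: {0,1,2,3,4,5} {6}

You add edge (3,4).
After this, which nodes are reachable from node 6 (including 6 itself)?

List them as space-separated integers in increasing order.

Answer: 6

Derivation:
Before: nodes reachable from 6: {6}
Adding (3,4): both endpoints already in same component. Reachability from 6 unchanged.
After: nodes reachable from 6: {6}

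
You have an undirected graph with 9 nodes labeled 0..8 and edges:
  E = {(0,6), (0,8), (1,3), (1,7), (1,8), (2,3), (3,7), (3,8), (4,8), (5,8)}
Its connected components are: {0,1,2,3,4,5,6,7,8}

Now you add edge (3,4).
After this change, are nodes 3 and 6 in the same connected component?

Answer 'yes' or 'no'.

Initial components: {0,1,2,3,4,5,6,7,8}
Adding edge (3,4): both already in same component {0,1,2,3,4,5,6,7,8}. No change.
New components: {0,1,2,3,4,5,6,7,8}
Are 3 and 6 in the same component? yes

Answer: yes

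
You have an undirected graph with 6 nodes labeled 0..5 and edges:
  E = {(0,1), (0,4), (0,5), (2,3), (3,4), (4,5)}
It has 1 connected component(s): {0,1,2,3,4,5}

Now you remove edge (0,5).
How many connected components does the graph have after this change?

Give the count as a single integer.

Answer: 1

Derivation:
Initial component count: 1
Remove (0,5): not a bridge. Count unchanged: 1.
  After removal, components: {0,1,2,3,4,5}
New component count: 1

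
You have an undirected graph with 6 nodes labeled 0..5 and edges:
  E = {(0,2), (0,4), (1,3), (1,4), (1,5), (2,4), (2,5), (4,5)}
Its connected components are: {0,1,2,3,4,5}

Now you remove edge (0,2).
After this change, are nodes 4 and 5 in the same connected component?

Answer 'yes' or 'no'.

Initial components: {0,1,2,3,4,5}
Removing edge (0,2): not a bridge — component count unchanged at 1.
New components: {0,1,2,3,4,5}
Are 4 and 5 in the same component? yes

Answer: yes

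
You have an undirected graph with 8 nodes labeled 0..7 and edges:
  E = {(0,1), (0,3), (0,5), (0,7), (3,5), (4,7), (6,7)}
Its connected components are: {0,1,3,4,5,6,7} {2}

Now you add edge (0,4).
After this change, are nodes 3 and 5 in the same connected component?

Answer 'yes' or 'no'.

Answer: yes

Derivation:
Initial components: {0,1,3,4,5,6,7} {2}
Adding edge (0,4): both already in same component {0,1,3,4,5,6,7}. No change.
New components: {0,1,3,4,5,6,7} {2}
Are 3 and 5 in the same component? yes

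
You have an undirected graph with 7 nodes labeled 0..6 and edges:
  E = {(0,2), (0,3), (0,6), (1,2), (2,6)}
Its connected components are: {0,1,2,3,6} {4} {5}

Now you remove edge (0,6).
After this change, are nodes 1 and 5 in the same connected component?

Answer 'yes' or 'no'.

Answer: no

Derivation:
Initial components: {0,1,2,3,6} {4} {5}
Removing edge (0,6): not a bridge — component count unchanged at 3.
New components: {0,1,2,3,6} {4} {5}
Are 1 and 5 in the same component? no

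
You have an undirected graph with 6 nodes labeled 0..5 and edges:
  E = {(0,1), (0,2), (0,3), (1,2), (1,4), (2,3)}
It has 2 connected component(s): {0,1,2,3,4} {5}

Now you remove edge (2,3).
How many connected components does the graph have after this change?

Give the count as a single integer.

Initial component count: 2
Remove (2,3): not a bridge. Count unchanged: 2.
  After removal, components: {0,1,2,3,4} {5}
New component count: 2

Answer: 2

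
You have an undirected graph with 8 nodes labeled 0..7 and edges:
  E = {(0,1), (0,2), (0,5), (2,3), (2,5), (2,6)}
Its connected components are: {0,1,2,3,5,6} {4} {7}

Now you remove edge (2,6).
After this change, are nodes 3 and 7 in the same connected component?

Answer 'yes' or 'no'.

Answer: no

Derivation:
Initial components: {0,1,2,3,5,6} {4} {7}
Removing edge (2,6): it was a bridge — component count 3 -> 4.
New components: {0,1,2,3,5} {4} {6} {7}
Are 3 and 7 in the same component? no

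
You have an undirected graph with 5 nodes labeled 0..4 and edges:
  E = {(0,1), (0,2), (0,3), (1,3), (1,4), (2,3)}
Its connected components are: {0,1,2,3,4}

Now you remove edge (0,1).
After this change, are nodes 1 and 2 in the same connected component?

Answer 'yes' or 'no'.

Initial components: {0,1,2,3,4}
Removing edge (0,1): not a bridge — component count unchanged at 1.
New components: {0,1,2,3,4}
Are 1 and 2 in the same component? yes

Answer: yes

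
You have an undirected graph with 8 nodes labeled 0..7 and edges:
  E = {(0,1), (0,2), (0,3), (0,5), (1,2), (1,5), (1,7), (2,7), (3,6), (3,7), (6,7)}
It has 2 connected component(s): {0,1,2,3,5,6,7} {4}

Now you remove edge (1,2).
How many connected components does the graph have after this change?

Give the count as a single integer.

Initial component count: 2
Remove (1,2): not a bridge. Count unchanged: 2.
  After removal, components: {0,1,2,3,5,6,7} {4}
New component count: 2

Answer: 2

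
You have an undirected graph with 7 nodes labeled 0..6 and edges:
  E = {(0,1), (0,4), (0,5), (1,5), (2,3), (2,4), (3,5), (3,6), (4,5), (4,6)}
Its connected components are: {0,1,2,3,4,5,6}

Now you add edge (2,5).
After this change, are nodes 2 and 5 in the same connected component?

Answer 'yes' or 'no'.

Answer: yes

Derivation:
Initial components: {0,1,2,3,4,5,6}
Adding edge (2,5): both already in same component {0,1,2,3,4,5,6}. No change.
New components: {0,1,2,3,4,5,6}
Are 2 and 5 in the same component? yes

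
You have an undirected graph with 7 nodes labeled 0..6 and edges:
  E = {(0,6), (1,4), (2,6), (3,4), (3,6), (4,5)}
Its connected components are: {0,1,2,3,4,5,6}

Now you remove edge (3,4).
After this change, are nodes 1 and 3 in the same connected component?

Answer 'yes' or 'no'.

Initial components: {0,1,2,3,4,5,6}
Removing edge (3,4): it was a bridge — component count 1 -> 2.
New components: {0,2,3,6} {1,4,5}
Are 1 and 3 in the same component? no

Answer: no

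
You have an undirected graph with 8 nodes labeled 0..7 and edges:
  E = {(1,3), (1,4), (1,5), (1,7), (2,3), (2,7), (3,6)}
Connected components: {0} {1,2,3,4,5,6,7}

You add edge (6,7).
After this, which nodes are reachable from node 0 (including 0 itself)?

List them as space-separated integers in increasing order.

Answer: 0

Derivation:
Before: nodes reachable from 0: {0}
Adding (6,7): both endpoints already in same component. Reachability from 0 unchanged.
After: nodes reachable from 0: {0}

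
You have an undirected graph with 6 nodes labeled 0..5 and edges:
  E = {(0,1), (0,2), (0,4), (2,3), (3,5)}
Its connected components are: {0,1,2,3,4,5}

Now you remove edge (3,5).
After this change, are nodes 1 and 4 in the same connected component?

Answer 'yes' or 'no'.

Initial components: {0,1,2,3,4,5}
Removing edge (3,5): it was a bridge — component count 1 -> 2.
New components: {0,1,2,3,4} {5}
Are 1 and 4 in the same component? yes

Answer: yes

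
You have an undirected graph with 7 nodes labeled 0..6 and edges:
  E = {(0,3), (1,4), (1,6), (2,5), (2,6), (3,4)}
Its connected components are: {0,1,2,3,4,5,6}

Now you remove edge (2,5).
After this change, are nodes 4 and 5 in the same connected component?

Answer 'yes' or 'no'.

Initial components: {0,1,2,3,4,5,6}
Removing edge (2,5): it was a bridge — component count 1 -> 2.
New components: {0,1,2,3,4,6} {5}
Are 4 and 5 in the same component? no

Answer: no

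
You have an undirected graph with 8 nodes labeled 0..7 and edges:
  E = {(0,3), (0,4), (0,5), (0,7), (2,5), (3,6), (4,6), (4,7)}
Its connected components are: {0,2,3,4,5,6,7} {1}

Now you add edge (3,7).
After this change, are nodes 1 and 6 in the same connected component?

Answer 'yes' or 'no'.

Answer: no

Derivation:
Initial components: {0,2,3,4,5,6,7} {1}
Adding edge (3,7): both already in same component {0,2,3,4,5,6,7}. No change.
New components: {0,2,3,4,5,6,7} {1}
Are 1 and 6 in the same component? no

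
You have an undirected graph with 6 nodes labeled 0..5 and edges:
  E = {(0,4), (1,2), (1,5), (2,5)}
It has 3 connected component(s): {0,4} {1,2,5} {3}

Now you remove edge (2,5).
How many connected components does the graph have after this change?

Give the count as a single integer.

Initial component count: 3
Remove (2,5): not a bridge. Count unchanged: 3.
  After removal, components: {0,4} {1,2,5} {3}
New component count: 3

Answer: 3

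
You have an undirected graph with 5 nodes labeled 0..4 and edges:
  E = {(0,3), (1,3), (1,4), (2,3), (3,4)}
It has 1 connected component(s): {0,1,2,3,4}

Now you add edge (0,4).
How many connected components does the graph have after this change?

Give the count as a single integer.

Answer: 1

Derivation:
Initial component count: 1
Add (0,4): endpoints already in same component. Count unchanged: 1.
New component count: 1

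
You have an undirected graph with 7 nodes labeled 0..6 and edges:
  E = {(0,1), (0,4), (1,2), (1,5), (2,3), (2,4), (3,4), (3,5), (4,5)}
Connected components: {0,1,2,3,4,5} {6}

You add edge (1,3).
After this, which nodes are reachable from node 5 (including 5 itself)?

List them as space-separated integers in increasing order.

Before: nodes reachable from 5: {0,1,2,3,4,5}
Adding (1,3): both endpoints already in same component. Reachability from 5 unchanged.
After: nodes reachable from 5: {0,1,2,3,4,5}

Answer: 0 1 2 3 4 5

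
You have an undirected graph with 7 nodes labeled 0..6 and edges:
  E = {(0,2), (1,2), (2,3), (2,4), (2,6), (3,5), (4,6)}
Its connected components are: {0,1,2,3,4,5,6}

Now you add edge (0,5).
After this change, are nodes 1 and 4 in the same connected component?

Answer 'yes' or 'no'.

Initial components: {0,1,2,3,4,5,6}
Adding edge (0,5): both already in same component {0,1,2,3,4,5,6}. No change.
New components: {0,1,2,3,4,5,6}
Are 1 and 4 in the same component? yes

Answer: yes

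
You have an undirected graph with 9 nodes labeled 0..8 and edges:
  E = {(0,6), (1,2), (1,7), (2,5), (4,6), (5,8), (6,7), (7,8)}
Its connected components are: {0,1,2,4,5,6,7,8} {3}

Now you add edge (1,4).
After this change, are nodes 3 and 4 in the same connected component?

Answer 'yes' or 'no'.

Answer: no

Derivation:
Initial components: {0,1,2,4,5,6,7,8} {3}
Adding edge (1,4): both already in same component {0,1,2,4,5,6,7,8}. No change.
New components: {0,1,2,4,5,6,7,8} {3}
Are 3 and 4 in the same component? no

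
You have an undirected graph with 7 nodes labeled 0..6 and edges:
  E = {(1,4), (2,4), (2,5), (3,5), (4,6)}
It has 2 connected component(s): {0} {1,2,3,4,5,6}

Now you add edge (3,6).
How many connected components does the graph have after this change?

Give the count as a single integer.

Answer: 2

Derivation:
Initial component count: 2
Add (3,6): endpoints already in same component. Count unchanged: 2.
New component count: 2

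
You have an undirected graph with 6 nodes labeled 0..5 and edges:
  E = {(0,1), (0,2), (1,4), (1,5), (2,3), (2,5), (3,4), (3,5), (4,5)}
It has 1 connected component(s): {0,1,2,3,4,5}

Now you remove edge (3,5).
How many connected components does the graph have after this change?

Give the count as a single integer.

Answer: 1

Derivation:
Initial component count: 1
Remove (3,5): not a bridge. Count unchanged: 1.
  After removal, components: {0,1,2,3,4,5}
New component count: 1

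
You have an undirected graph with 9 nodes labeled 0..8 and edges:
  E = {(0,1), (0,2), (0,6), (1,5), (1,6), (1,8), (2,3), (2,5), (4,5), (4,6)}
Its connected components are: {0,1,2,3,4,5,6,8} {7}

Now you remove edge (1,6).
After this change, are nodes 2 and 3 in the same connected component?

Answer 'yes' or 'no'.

Initial components: {0,1,2,3,4,5,6,8} {7}
Removing edge (1,6): not a bridge — component count unchanged at 2.
New components: {0,1,2,3,4,5,6,8} {7}
Are 2 and 3 in the same component? yes

Answer: yes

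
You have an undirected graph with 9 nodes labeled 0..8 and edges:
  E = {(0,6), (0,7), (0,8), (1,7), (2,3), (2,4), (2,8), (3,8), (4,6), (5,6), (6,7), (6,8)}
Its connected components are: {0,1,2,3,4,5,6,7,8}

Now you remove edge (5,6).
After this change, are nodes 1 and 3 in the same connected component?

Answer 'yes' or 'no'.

Initial components: {0,1,2,3,4,5,6,7,8}
Removing edge (5,6): it was a bridge — component count 1 -> 2.
New components: {0,1,2,3,4,6,7,8} {5}
Are 1 and 3 in the same component? yes

Answer: yes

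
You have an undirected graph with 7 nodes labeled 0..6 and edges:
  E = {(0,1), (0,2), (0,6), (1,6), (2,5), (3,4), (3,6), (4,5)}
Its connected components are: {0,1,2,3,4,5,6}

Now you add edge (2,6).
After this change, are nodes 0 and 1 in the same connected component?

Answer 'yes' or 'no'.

Initial components: {0,1,2,3,4,5,6}
Adding edge (2,6): both already in same component {0,1,2,3,4,5,6}. No change.
New components: {0,1,2,3,4,5,6}
Are 0 and 1 in the same component? yes

Answer: yes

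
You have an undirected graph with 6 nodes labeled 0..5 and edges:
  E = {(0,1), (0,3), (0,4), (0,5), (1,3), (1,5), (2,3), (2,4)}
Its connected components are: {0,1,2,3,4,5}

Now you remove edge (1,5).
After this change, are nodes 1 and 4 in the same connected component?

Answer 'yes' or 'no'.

Initial components: {0,1,2,3,4,5}
Removing edge (1,5): not a bridge — component count unchanged at 1.
New components: {0,1,2,3,4,5}
Are 1 and 4 in the same component? yes

Answer: yes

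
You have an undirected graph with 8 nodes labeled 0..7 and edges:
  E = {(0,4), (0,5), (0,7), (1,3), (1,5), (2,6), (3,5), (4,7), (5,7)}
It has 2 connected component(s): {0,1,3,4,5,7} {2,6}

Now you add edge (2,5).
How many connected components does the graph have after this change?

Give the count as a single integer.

Initial component count: 2
Add (2,5): merges two components. Count decreases: 2 -> 1.
New component count: 1

Answer: 1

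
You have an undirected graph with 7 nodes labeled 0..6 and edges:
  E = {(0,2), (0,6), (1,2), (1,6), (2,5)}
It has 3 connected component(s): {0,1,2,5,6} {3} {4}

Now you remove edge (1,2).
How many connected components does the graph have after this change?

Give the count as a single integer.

Answer: 3

Derivation:
Initial component count: 3
Remove (1,2): not a bridge. Count unchanged: 3.
  After removal, components: {0,1,2,5,6} {3} {4}
New component count: 3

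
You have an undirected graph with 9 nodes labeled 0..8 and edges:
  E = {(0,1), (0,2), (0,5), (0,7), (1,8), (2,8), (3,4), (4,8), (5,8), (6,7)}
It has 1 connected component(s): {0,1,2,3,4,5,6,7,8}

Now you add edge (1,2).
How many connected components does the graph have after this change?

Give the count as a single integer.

Answer: 1

Derivation:
Initial component count: 1
Add (1,2): endpoints already in same component. Count unchanged: 1.
New component count: 1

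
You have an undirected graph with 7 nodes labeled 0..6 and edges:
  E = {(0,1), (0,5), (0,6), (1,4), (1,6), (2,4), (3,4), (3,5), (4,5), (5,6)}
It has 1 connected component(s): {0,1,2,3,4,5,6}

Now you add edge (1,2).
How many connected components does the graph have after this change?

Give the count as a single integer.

Initial component count: 1
Add (1,2): endpoints already in same component. Count unchanged: 1.
New component count: 1

Answer: 1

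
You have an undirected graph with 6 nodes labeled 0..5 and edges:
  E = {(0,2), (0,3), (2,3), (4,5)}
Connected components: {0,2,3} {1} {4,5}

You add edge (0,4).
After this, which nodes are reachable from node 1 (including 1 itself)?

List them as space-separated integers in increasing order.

Before: nodes reachable from 1: {1}
Adding (0,4): merges two components, but neither contains 1. Reachability from 1 unchanged.
After: nodes reachable from 1: {1}

Answer: 1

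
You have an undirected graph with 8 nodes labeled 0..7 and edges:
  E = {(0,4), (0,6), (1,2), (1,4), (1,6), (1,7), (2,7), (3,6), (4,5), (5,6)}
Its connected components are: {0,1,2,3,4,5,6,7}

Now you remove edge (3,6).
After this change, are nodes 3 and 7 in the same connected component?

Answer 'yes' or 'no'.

Initial components: {0,1,2,3,4,5,6,7}
Removing edge (3,6): it was a bridge — component count 1 -> 2.
New components: {0,1,2,4,5,6,7} {3}
Are 3 and 7 in the same component? no

Answer: no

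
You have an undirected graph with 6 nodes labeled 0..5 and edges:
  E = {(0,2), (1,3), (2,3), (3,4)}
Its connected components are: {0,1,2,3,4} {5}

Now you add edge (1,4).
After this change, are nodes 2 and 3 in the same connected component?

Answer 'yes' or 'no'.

Initial components: {0,1,2,3,4} {5}
Adding edge (1,4): both already in same component {0,1,2,3,4}. No change.
New components: {0,1,2,3,4} {5}
Are 2 and 3 in the same component? yes

Answer: yes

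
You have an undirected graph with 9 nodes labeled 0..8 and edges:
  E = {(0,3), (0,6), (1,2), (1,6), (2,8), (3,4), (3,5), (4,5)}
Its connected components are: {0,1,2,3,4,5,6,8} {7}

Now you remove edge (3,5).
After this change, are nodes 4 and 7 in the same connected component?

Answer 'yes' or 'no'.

Answer: no

Derivation:
Initial components: {0,1,2,3,4,5,6,8} {7}
Removing edge (3,5): not a bridge — component count unchanged at 2.
New components: {0,1,2,3,4,5,6,8} {7}
Are 4 and 7 in the same component? no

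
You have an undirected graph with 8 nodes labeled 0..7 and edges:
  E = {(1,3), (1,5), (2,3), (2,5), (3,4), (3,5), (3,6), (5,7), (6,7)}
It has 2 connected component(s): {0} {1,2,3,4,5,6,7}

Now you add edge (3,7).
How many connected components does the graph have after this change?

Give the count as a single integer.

Answer: 2

Derivation:
Initial component count: 2
Add (3,7): endpoints already in same component. Count unchanged: 2.
New component count: 2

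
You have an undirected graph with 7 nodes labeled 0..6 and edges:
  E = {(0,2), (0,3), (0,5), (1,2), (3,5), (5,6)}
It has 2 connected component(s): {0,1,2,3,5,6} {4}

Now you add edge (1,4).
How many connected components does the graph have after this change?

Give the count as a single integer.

Answer: 1

Derivation:
Initial component count: 2
Add (1,4): merges two components. Count decreases: 2 -> 1.
New component count: 1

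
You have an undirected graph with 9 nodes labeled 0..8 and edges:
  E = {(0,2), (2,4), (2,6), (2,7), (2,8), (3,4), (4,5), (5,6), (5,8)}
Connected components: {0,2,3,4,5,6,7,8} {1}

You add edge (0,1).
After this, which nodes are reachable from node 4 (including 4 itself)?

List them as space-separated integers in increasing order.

Answer: 0 1 2 3 4 5 6 7 8

Derivation:
Before: nodes reachable from 4: {0,2,3,4,5,6,7,8}
Adding (0,1): merges 4's component with another. Reachability grows.
After: nodes reachable from 4: {0,1,2,3,4,5,6,7,8}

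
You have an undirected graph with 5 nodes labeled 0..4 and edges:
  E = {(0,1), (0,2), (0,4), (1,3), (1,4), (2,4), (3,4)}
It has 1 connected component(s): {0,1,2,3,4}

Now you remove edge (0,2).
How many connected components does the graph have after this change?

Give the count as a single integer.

Initial component count: 1
Remove (0,2): not a bridge. Count unchanged: 1.
  After removal, components: {0,1,2,3,4}
New component count: 1

Answer: 1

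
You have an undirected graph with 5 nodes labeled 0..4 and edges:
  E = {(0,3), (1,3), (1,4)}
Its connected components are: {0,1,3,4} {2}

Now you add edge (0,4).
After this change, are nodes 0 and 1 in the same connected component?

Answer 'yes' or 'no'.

Initial components: {0,1,3,4} {2}
Adding edge (0,4): both already in same component {0,1,3,4}. No change.
New components: {0,1,3,4} {2}
Are 0 and 1 in the same component? yes

Answer: yes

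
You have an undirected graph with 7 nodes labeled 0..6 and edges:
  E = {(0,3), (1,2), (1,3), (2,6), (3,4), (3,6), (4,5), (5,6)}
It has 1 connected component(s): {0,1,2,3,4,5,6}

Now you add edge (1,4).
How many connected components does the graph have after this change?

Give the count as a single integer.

Answer: 1

Derivation:
Initial component count: 1
Add (1,4): endpoints already in same component. Count unchanged: 1.
New component count: 1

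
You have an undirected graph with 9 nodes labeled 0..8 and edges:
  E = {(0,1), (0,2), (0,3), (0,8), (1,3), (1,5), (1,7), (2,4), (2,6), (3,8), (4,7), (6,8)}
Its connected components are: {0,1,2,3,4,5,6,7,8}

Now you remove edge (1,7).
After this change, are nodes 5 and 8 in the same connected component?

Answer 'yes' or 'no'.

Initial components: {0,1,2,3,4,5,6,7,8}
Removing edge (1,7): not a bridge — component count unchanged at 1.
New components: {0,1,2,3,4,5,6,7,8}
Are 5 and 8 in the same component? yes

Answer: yes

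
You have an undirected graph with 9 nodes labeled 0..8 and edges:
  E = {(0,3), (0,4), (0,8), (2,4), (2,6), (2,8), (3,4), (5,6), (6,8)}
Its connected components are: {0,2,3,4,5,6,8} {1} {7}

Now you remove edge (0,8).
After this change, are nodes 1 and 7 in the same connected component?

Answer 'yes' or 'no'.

Initial components: {0,2,3,4,5,6,8} {1} {7}
Removing edge (0,8): not a bridge — component count unchanged at 3.
New components: {0,2,3,4,5,6,8} {1} {7}
Are 1 and 7 in the same component? no

Answer: no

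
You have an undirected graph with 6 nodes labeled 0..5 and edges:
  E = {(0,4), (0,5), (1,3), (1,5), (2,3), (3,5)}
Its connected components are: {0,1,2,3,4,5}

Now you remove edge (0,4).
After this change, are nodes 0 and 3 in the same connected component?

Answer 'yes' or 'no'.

Initial components: {0,1,2,3,4,5}
Removing edge (0,4): it was a bridge — component count 1 -> 2.
New components: {0,1,2,3,5} {4}
Are 0 and 3 in the same component? yes

Answer: yes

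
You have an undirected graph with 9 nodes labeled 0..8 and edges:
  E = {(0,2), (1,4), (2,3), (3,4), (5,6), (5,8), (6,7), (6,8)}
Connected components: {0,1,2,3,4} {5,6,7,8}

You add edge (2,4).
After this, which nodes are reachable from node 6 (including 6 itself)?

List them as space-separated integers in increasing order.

Answer: 5 6 7 8

Derivation:
Before: nodes reachable from 6: {5,6,7,8}
Adding (2,4): both endpoints already in same component. Reachability from 6 unchanged.
After: nodes reachable from 6: {5,6,7,8}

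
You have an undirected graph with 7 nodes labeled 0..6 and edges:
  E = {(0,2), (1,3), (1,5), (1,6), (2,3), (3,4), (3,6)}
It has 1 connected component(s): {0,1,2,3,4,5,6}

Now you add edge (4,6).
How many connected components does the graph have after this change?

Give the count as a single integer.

Answer: 1

Derivation:
Initial component count: 1
Add (4,6): endpoints already in same component. Count unchanged: 1.
New component count: 1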